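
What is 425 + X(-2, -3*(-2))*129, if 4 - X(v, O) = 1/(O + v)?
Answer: 3635/4 ≈ 908.75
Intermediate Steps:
X(v, O) = 4 - 1/(O + v)
425 + X(-2, -3*(-2))*129 = 425 + ((-1 + 4*(-3*(-2)) + 4*(-2))/(-3*(-2) - 2))*129 = 425 + ((-1 + 4*6 - 8)/(6 - 2))*129 = 425 + ((-1 + 24 - 8)/4)*129 = 425 + ((¼)*15)*129 = 425 + (15/4)*129 = 425 + 1935/4 = 3635/4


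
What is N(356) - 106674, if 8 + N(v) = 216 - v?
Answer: -106822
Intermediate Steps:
N(v) = 208 - v (N(v) = -8 + (216 - v) = 208 - v)
N(356) - 106674 = (208 - 1*356) - 106674 = (208 - 356) - 106674 = -148 - 106674 = -106822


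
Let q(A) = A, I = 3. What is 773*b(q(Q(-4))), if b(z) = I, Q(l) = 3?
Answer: 2319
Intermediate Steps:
b(z) = 3
773*b(q(Q(-4))) = 773*3 = 2319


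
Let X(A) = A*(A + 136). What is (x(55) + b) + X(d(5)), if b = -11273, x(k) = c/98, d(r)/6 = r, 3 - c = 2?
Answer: -616713/98 ≈ -6293.0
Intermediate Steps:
c = 1 (c = 3 - 1*2 = 3 - 2 = 1)
d(r) = 6*r
x(k) = 1/98
X(A) = A*(136 + A)
(x(55) + b) + X(d(5)) = (1/98 - 11273) + (6*5)*(136 + 6*5) = -1104753/98 + 30*(136 + 30) = -1104753/98 + 30*166 = -1104753/98 + 4980 = -616713/98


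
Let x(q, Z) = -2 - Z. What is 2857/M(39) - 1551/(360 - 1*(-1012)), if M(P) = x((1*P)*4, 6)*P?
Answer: -1100929/107016 ≈ -10.288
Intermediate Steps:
M(P) = -8*P (M(P) = (-2 - 1*6)*P = (-2 - 6)*P = -8*P)
2857/M(39) - 1551/(360 - 1*(-1012)) = 2857/((-8*39)) - 1551/(360 - 1*(-1012)) = 2857/(-312) - 1551/(360 + 1012) = 2857*(-1/312) - 1551/1372 = -2857/312 - 1551*1/1372 = -2857/312 - 1551/1372 = -1100929/107016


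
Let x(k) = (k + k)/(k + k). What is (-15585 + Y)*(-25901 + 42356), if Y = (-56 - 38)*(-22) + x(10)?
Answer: -222405780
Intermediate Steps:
x(k) = 1 (x(k) = (2*k)/((2*k)) = (2*k)*(1/(2*k)) = 1)
Y = 2069 (Y = (-56 - 38)*(-22) + 1 = -94*(-22) + 1 = 2068 + 1 = 2069)
(-15585 + Y)*(-25901 + 42356) = (-15585 + 2069)*(-25901 + 42356) = -13516*16455 = -222405780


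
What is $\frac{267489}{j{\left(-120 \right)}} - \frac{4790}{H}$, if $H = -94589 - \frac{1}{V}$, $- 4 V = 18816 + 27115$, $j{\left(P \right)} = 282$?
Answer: $\frac{77479067993185}{81677866274} \approx 948.59$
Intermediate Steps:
$V = - \frac{45931}{4}$ ($V = - \frac{18816 + 27115}{4} = \left(- \frac{1}{4}\right) 45931 = - \frac{45931}{4} \approx -11483.0$)
$H = - \frac{4344567355}{45931}$ ($H = -94589 - \frac{1}{- \frac{45931}{4}} = -94589 - - \frac{4}{45931} = -94589 + \frac{4}{45931} = - \frac{4344567355}{45931} \approx -94589.0$)
$\frac{267489}{j{\left(-120 \right)}} - \frac{4790}{H} = \frac{267489}{282} - \frac{4790}{- \frac{4344567355}{45931}} = 267489 \cdot \frac{1}{282} - - \frac{44001898}{868913471} = \frac{89163}{94} + \frac{44001898}{868913471} = \frac{77479067993185}{81677866274}$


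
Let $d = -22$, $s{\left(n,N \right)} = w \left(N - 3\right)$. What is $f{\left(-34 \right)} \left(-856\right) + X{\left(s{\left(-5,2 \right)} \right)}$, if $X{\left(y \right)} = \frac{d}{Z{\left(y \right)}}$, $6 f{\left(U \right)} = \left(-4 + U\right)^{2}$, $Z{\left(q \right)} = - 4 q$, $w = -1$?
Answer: $- \frac{1236031}{6} \approx -2.0601 \cdot 10^{5}$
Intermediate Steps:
$s{\left(n,N \right)} = 3 - N$ ($s{\left(n,N \right)} = - (N - 3) = - (-3 + N) = 3 - N$)
$f{\left(U \right)} = \frac{\left(-4 + U\right)^{2}}{6}$
$X{\left(y \right)} = \frac{11}{2 y}$ ($X{\left(y \right)} = - \frac{22}{\left(-4\right) y} = - 22 \left(- \frac{1}{4 y}\right) = \frac{11}{2 y}$)
$f{\left(-34 \right)} \left(-856\right) + X{\left(s{\left(-5,2 \right)} \right)} = \frac{\left(-4 - 34\right)^{2}}{6} \left(-856\right) + \frac{11}{2 \left(3 - 2\right)} = \frac{\left(-38\right)^{2}}{6} \left(-856\right) + \frac{11}{2 \left(3 - 2\right)} = \frac{1}{6} \cdot 1444 \left(-856\right) + \frac{11}{2 \cdot 1} = \frac{722}{3} \left(-856\right) + \frac{11}{2} \cdot 1 = - \frac{618032}{3} + \frac{11}{2} = - \frac{1236031}{6}$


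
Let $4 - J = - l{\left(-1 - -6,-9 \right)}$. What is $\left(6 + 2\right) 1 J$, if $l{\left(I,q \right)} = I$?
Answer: $72$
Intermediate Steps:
$J = 9$ ($J = 4 - - (-1 - -6) = 4 - - (-1 + 6) = 4 - \left(-1\right) 5 = 4 - -5 = 4 + 5 = 9$)
$\left(6 + 2\right) 1 J = \left(6 + 2\right) 1 \cdot 9 = 8 \cdot 1 \cdot 9 = 8 \cdot 9 = 72$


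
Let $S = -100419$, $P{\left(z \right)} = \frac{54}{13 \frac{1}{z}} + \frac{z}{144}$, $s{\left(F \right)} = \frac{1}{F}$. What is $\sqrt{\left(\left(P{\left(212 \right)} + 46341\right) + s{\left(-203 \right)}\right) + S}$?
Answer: $\frac{i \sqrt{13337043987631}}{15834} \approx 230.64 i$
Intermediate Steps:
$P{\left(z \right)} = \frac{7789 z}{1872}$ ($P{\left(z \right)} = 54 \frac{z}{13} + z \frac{1}{144} = \frac{54 z}{13} + \frac{z}{144} = \frac{7789 z}{1872}$)
$\sqrt{\left(\left(P{\left(212 \right)} + 46341\right) + s{\left(-203 \right)}\right) + S} = \sqrt{\left(\left(\frac{7789}{1872} \cdot 212 + 46341\right) + \frac{1}{-203}\right) - 100419} = \sqrt{\left(\left(\frac{412817}{468} + 46341\right) - \frac{1}{203}\right) - 100419} = \sqrt{\left(\frac{22100405}{468} - \frac{1}{203}\right) - 100419} = \sqrt{\frac{4486381747}{95004} - 100419} = \sqrt{- \frac{5053824929}{95004}} = \frac{i \sqrt{13337043987631}}{15834}$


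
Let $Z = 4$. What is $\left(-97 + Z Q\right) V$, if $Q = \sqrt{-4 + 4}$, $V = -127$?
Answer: $12319$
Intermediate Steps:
$Q = 0$ ($Q = \sqrt{0} = 0$)
$\left(-97 + Z Q\right) V = \left(-97 + 4 \cdot 0\right) \left(-127\right) = \left(-97 + 0\right) \left(-127\right) = \left(-97\right) \left(-127\right) = 12319$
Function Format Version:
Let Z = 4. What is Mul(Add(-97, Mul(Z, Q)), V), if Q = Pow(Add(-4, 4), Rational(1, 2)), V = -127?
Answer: 12319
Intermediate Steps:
Q = 0 (Q = Pow(0, Rational(1, 2)) = 0)
Mul(Add(-97, Mul(Z, Q)), V) = Mul(Add(-97, Mul(4, 0)), -127) = Mul(Add(-97, 0), -127) = Mul(-97, -127) = 12319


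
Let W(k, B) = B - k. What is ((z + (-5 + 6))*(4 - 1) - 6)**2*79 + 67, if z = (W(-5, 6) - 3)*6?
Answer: 1570666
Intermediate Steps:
z = 48 (z = ((6 - 1*(-5)) - 3)*6 = ((6 + 5) - 3)*6 = (11 - 3)*6 = 8*6 = 48)
((z + (-5 + 6))*(4 - 1) - 6)**2*79 + 67 = ((48 + (-5 + 6))*(4 - 1) - 6)**2*79 + 67 = ((48 + 1)*3 - 6)**2*79 + 67 = (49*3 - 6)**2*79 + 67 = (147 - 6)**2*79 + 67 = 141**2*79 + 67 = 19881*79 + 67 = 1570599 + 67 = 1570666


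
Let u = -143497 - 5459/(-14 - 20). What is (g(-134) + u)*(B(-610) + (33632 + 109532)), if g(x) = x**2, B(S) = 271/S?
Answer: -74456225762403/4148 ≈ -1.7950e+10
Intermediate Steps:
u = -4873439/34 (u = -143497 - 5459/(-34) = -143497 - (-1)*5459/34 = -143497 - 1*(-5459/34) = -143497 + 5459/34 = -4873439/34 ≈ -1.4334e+5)
(g(-134) + u)*(B(-610) + (33632 + 109532)) = ((-134)**2 - 4873439/34)*(271/(-610) + (33632 + 109532)) = (17956 - 4873439/34)*(271*(-1/610) + 143164) = -4262935*(-271/610 + 143164)/34 = -4262935/34*87329769/610 = -74456225762403/4148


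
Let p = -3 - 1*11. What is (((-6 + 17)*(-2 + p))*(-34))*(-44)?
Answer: -263296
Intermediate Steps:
p = -14 (p = -3 - 11 = -14)
(((-6 + 17)*(-2 + p))*(-34))*(-44) = (((-6 + 17)*(-2 - 14))*(-34))*(-44) = ((11*(-16))*(-34))*(-44) = -176*(-34)*(-44) = 5984*(-44) = -263296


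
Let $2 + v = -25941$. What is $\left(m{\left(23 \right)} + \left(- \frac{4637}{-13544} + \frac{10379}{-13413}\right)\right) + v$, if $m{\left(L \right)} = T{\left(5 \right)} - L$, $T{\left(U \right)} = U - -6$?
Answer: $- \frac{4715210893855}{181665672} \approx -25955.0$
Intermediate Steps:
$v = -25943$ ($v = -2 - 25941 = -25943$)
$T{\left(U \right)} = 6 + U$ ($T{\left(U \right)} = U + 6 = 6 + U$)
$m{\left(L \right)} = 11 - L$ ($m{\left(L \right)} = \left(6 + 5\right) - L = 11 - L$)
$\left(m{\left(23 \right)} + \left(- \frac{4637}{-13544} + \frac{10379}{-13413}\right)\right) + v = \left(\left(11 - 23\right) + \left(- \frac{4637}{-13544} + \frac{10379}{-13413}\right)\right) - 25943 = \left(\left(11 - 23\right) + \left(\left(-4637\right) \left(- \frac{1}{13544}\right) + 10379 \left(- \frac{1}{13413}\right)\right)\right) - 25943 = \left(-12 + \left(\frac{4637}{13544} - \frac{10379}{13413}\right)\right) - 25943 = \left(-12 - \frac{78377095}{181665672}\right) - 25943 = - \frac{2258365159}{181665672} - 25943 = - \frac{4715210893855}{181665672}$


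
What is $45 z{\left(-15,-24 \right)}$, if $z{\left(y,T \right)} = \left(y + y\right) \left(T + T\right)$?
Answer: $64800$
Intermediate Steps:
$z{\left(y,T \right)} = 4 T y$ ($z{\left(y,T \right)} = 2 y 2 T = 4 T y$)
$45 z{\left(-15,-24 \right)} = 45 \cdot 4 \left(-24\right) \left(-15\right) = 45 \cdot 1440 = 64800$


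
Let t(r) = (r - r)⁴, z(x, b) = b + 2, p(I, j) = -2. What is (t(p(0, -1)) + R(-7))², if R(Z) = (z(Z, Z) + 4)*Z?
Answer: 49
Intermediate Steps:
z(x, b) = 2 + b
t(r) = 0 (t(r) = 0⁴ = 0)
R(Z) = Z*(6 + Z) (R(Z) = ((2 + Z) + 4)*Z = (6 + Z)*Z = Z*(6 + Z))
(t(p(0, -1)) + R(-7))² = (0 - 7*(6 - 7))² = (0 - 7*(-1))² = (0 + 7)² = 7² = 49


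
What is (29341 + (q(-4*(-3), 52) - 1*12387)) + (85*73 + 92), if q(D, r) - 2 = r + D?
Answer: 23317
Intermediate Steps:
q(D, r) = 2 + D + r (q(D, r) = 2 + (r + D) = 2 + (D + r) = 2 + D + r)
(29341 + (q(-4*(-3), 52) - 1*12387)) + (85*73 + 92) = (29341 + ((2 - 4*(-3) + 52) - 1*12387)) + (85*73 + 92) = (29341 + ((2 + 12 + 52) - 12387)) + (6205 + 92) = (29341 + (66 - 12387)) + 6297 = (29341 - 12321) + 6297 = 17020 + 6297 = 23317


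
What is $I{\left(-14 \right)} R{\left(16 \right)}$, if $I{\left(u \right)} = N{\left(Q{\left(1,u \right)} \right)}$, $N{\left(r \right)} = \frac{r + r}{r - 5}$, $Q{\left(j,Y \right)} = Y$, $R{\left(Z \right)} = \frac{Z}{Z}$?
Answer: $\frac{28}{19} \approx 1.4737$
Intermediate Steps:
$R{\left(Z \right)} = 1$
$N{\left(r \right)} = \frac{2 r}{-5 + r}$
$I{\left(u \right)} = \frac{2 u}{-5 + u}$
$I{\left(-14 \right)} R{\left(16 \right)} = 2 \left(-14\right) \frac{1}{-5 - 14} \cdot 1 = 2 \left(-14\right) \frac{1}{-19} \cdot 1 = 2 \left(-14\right) \left(- \frac{1}{19}\right) 1 = \frac{28}{19} \cdot 1 = \frac{28}{19}$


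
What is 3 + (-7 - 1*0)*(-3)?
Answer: 24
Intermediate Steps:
3 + (-7 - 1*0)*(-3) = 3 + (-7 + 0)*(-3) = 3 - 7*(-3) = 3 + 21 = 24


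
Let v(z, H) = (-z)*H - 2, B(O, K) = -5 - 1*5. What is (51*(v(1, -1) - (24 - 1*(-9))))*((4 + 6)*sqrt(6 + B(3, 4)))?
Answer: -34680*I ≈ -34680.0*I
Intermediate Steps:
B(O, K) = -10 (B(O, K) = -5 - 5 = -10)
v(z, H) = -2 - H*z (v(z, H) = -H*z - 2 = -2 - H*z)
(51*(v(1, -1) - (24 - 1*(-9))))*((4 + 6)*sqrt(6 + B(3, 4))) = (51*((-2 - 1*(-1)*1) - (24 - 1*(-9))))*((4 + 6)*sqrt(6 - 10)) = (51*((-2 + 1) - (24 + 9)))*(10*sqrt(-4)) = (51*(-1 - 1*33))*(10*(2*I)) = (51*(-1 - 33))*(20*I) = (51*(-34))*(20*I) = -34680*I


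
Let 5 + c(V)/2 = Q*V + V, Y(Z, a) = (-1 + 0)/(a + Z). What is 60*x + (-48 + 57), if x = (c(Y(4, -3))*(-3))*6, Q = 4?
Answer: 21609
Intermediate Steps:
Y(Z, a) = -1/(Z + a)
c(V) = -10 + 10*V (c(V) = -10 + 2*(4*V + V) = -10 + 2*(5*V) = -10 + 10*V)
x = 360 (x = ((-10 + 10*(-1/(4 - 3)))*(-3))*6 = ((-10 + 10*(-1/1))*(-3))*6 = ((-10 + 10*(-1*1))*(-3))*6 = ((-10 + 10*(-1))*(-3))*6 = ((-10 - 10)*(-3))*6 = -20*(-3)*6 = 60*6 = 360)
60*x + (-48 + 57) = 60*360 + (-48 + 57) = 21600 + 9 = 21609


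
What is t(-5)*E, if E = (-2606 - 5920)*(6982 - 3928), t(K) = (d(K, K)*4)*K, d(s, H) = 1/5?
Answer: 104153616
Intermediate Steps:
d(s, H) = ⅕
t(K) = 4*K/5 (t(K) = ((⅕)*4)*K = 4*K/5)
E = -26038404 (E = -8526*3054 = -26038404)
t(-5)*E = ((⅘)*(-5))*(-26038404) = -4*(-26038404) = 104153616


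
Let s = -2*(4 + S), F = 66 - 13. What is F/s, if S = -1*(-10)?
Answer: -53/28 ≈ -1.8929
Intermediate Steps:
F = 53
S = 10
s = -28 (s = -2*(4 + 10) = -2*14 = -28)
F/s = 53/(-28) = -1/28*53 = -53/28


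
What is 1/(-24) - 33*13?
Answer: -10297/24 ≈ -429.04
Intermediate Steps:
1/(-24) - 33*13 = -1/24 - 429 = -10297/24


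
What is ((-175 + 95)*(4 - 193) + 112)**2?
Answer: 232013824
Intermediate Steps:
((-175 + 95)*(4 - 193) + 112)**2 = (-80*(-189) + 112)**2 = (15120 + 112)**2 = 15232**2 = 232013824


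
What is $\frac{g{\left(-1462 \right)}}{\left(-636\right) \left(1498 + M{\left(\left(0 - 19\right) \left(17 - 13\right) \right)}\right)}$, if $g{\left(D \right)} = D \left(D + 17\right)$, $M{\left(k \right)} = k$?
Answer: $- \frac{1056295}{452196} \approx -2.3359$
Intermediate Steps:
$g{\left(D \right)} = D \left(17 + D\right)$
$\frac{g{\left(-1462 \right)}}{\left(-636\right) \left(1498 + M{\left(\left(0 - 19\right) \left(17 - 13\right) \right)}\right)} = \frac{\left(-1462\right) \left(17 - 1462\right)}{\left(-636\right) \left(1498 + \left(0 - 19\right) \left(17 - 13\right)\right)} = \frac{\left(-1462\right) \left(-1445\right)}{\left(-636\right) \left(1498 - 76\right)} = \frac{2112590}{\left(-636\right) \left(1498 - 76\right)} = \frac{2112590}{\left(-636\right) 1422} = \frac{2112590}{-904392} = 2112590 \left(- \frac{1}{904392}\right) = - \frac{1056295}{452196}$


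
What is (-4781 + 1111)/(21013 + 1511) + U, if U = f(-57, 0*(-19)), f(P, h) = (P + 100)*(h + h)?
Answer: -1835/11262 ≈ -0.16294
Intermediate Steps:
f(P, h) = 2*h*(100 + P) (f(P, h) = (100 + P)*(2*h) = 2*h*(100 + P))
U = 0 (U = 2*(0*(-19))*(100 - 57) = 2*0*43 = 0)
(-4781 + 1111)/(21013 + 1511) + U = (-4781 + 1111)/(21013 + 1511) + 0 = -3670/22524 + 0 = -3670*1/22524 + 0 = -1835/11262 + 0 = -1835/11262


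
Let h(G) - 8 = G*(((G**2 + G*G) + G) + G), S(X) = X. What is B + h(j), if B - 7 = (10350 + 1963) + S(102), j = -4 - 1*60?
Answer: -503666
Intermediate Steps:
j = -64 (j = -4 - 60 = -64)
B = 12422 (B = 7 + ((10350 + 1963) + 102) = 7 + (12313 + 102) = 7 + 12415 = 12422)
h(G) = 8 + G*(2*G + 2*G**2) (h(G) = 8 + G*(((G**2 + G*G) + G) + G) = 8 + G*(((G**2 + G**2) + G) + G) = 8 + G*((2*G**2 + G) + G) = 8 + G*((G + 2*G**2) + G) = 8 + G*(2*G + 2*G**2))
B + h(j) = 12422 + (8 + 2*(-64)**2 + 2*(-64)**3) = 12422 + (8 + 2*4096 + 2*(-262144)) = 12422 + (8 + 8192 - 524288) = 12422 - 516088 = -503666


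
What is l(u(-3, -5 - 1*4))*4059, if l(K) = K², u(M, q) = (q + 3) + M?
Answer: 328779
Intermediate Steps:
u(M, q) = 3 + M + q (u(M, q) = (3 + q) + M = 3 + M + q)
l(u(-3, -5 - 1*4))*4059 = (3 - 3 + (-5 - 1*4))²*4059 = (3 - 3 + (-5 - 4))²*4059 = (3 - 3 - 9)²*4059 = (-9)²*4059 = 81*4059 = 328779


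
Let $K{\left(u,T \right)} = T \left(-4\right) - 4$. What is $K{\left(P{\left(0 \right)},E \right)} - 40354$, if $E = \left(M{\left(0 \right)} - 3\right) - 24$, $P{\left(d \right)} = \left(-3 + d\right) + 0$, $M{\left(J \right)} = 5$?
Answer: $-40270$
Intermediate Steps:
$P{\left(d \right)} = -3 + d$
$E = -22$ ($E = \left(5 - 3\right) - 24 = 2 - 24 = -22$)
$K{\left(u,T \right)} = -4 - 4 T$ ($K{\left(u,T \right)} = - 4 T - 4 = -4 - 4 T$)
$K{\left(P{\left(0 \right)},E \right)} - 40354 = \left(-4 - -88\right) - 40354 = \left(-4 + 88\right) - 40354 = 84 - 40354 = -40270$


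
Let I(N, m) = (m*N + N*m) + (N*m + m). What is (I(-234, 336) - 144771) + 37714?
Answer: -342593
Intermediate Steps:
I(N, m) = m + 3*N*m (I(N, m) = (N*m + N*m) + (m + N*m) = 2*N*m + (m + N*m) = m + 3*N*m)
(I(-234, 336) - 144771) + 37714 = (336*(1 + 3*(-234)) - 144771) + 37714 = (336*(1 - 702) - 144771) + 37714 = (336*(-701) - 144771) + 37714 = (-235536 - 144771) + 37714 = -380307 + 37714 = -342593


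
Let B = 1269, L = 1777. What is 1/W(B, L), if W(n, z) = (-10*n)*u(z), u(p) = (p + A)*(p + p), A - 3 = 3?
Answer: -1/80413763580 ≈ -1.2436e-11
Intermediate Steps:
A = 6 (A = 3 + 3 = 6)
u(p) = 2*p*(6 + p) (u(p) = (p + 6)*(p + p) = (6 + p)*(2*p) = 2*p*(6 + p))
W(n, z) = -20*n*z*(6 + z) (W(n, z) = (-10*n)*(2*z*(6 + z)) = -20*n*z*(6 + z))
1/W(B, L) = 1/(-20*1269*1777*(6 + 1777)) = 1/(-20*1269*1777*1783) = 1/(-80413763580) = -1/80413763580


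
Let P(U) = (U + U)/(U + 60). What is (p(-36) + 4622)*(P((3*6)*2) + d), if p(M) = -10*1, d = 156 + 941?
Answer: 5062823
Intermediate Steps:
d = 1097
p(M) = -10
P(U) = 2*U/(60 + U) (P(U) = (2*U)/(60 + U) = 2*U/(60 + U))
(p(-36) + 4622)*(P((3*6)*2) + d) = (-10 + 4622)*(2*((3*6)*2)/(60 + (3*6)*2) + 1097) = 4612*(2*(18*2)/(60 + 18*2) + 1097) = 4612*(2*36/(60 + 36) + 1097) = 4612*(2*36/96 + 1097) = 4612*(2*36*(1/96) + 1097) = 4612*(¾ + 1097) = 4612*(4391/4) = 5062823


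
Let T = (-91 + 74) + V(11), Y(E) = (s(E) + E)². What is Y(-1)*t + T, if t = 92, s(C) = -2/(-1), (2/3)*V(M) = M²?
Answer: 513/2 ≈ 256.50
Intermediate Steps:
V(M) = 3*M²/2
s(C) = 2 (s(C) = -2*(-1) = 2)
Y(E) = (2 + E)²
T = 329/2 (T = (-91 + 74) + (3/2)*11² = -17 + (3/2)*121 = -17 + 363/2 = 329/2 ≈ 164.50)
Y(-1)*t + T = (2 - 1)²*92 + 329/2 = 1²*92 + 329/2 = 1*92 + 329/2 = 92 + 329/2 = 513/2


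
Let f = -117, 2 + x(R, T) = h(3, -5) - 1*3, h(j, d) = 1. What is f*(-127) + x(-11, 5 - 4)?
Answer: 14855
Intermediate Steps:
x(R, T) = -4 (x(R, T) = -2 + (1 - 1*3) = -2 + (1 - 3) = -2 - 2 = -4)
f*(-127) + x(-11, 5 - 4) = -117*(-127) - 4 = 14859 - 4 = 14855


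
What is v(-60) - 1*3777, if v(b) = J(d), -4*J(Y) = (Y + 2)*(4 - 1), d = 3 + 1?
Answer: -7563/2 ≈ -3781.5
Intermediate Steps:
d = 4
J(Y) = -3/2 - 3*Y/4 (J(Y) = -(Y + 2)*(4 - 1)/4 = -(2 + Y)*3/4 = -(6 + 3*Y)/4 = -3/2 - 3*Y/4)
v(b) = -9/2 (v(b) = -3/2 - 3/4*4 = -3/2 - 3 = -9/2)
v(-60) - 1*3777 = -9/2 - 1*3777 = -9/2 - 3777 = -7563/2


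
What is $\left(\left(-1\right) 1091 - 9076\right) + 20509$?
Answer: $10342$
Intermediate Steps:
$\left(\left(-1\right) 1091 - 9076\right) + 20509 = \left(-1091 - 9076\right) + 20509 = -10167 + 20509 = 10342$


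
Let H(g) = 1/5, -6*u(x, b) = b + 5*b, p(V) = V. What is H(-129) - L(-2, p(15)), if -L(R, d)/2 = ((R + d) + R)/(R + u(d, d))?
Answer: -93/85 ≈ -1.0941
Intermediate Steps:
u(x, b) = -b (u(x, b) = -(b + 5*b)/6 = -b)
H(g) = ⅕
L(R, d) = -2*(d + 2*R)/(R - d) (L(R, d) = -2*((R + d) + R)/(R - d) = -2*(d + 2*R)/(R - d))
H(-129) - L(-2, p(15)) = ⅕ - 2*(15 + 2*(-2))/(15 - 1*(-2)) = ⅕ - 2*(15 - 4)/(15 + 2) = ⅕ - 2*11/17 = ⅕ - 1*22/17 = ⅕ - 22/17 = -93/85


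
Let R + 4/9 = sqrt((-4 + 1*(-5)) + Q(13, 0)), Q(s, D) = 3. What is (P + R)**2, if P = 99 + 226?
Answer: 8531755/81 + 5842*I*sqrt(6)/9 ≈ 1.0533e+5 + 1590.0*I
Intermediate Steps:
P = 325
R = -4/9 + I*sqrt(6) (R = -4/9 + sqrt((-4 + 1*(-5)) + 3) = -4/9 + sqrt((-4 - 5) + 3) = -4/9 + sqrt(-9 + 3) = -4/9 + sqrt(-6) = -4/9 + I*sqrt(6) ≈ -0.44444 + 2.4495*I)
(P + R)**2 = (325 + (-4/9 + I*sqrt(6)))**2 = (2921/9 + I*sqrt(6))**2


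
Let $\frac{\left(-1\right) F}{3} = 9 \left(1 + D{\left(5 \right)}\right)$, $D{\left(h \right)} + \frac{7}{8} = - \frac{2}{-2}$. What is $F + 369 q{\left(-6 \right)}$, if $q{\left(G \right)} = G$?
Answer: $- \frac{17955}{8} \approx -2244.4$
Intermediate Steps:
$D{\left(h \right)} = \frac{1}{8}$ ($D{\left(h \right)} = - \frac{7}{8} - \frac{2}{-2} = - \frac{7}{8} - -1 = - \frac{7}{8} + 1 = \frac{1}{8}$)
$F = - \frac{243}{8}$ ($F = - 3 \cdot 9 \left(1 + \frac{1}{8}\right) = - 3 \cdot 9 \cdot \frac{9}{8} = \left(-3\right) \frac{81}{8} = - \frac{243}{8} \approx -30.375$)
$F + 369 q{\left(-6 \right)} = - \frac{243}{8} + 369 \left(-6\right) = - \frac{243}{8} - 2214 = - \frac{17955}{8}$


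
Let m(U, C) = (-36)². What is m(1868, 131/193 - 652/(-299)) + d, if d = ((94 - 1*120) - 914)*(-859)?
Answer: 808756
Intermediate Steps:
d = 807460 (d = ((94 - 120) - 914)*(-859) = (-26 - 914)*(-859) = -940*(-859) = 807460)
m(U, C) = 1296
m(1868, 131/193 - 652/(-299)) + d = 1296 + 807460 = 808756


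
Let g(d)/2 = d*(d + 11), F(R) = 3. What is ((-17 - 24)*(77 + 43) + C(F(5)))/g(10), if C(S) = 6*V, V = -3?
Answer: -823/70 ≈ -11.757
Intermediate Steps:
C(S) = -18 (C(S) = 6*(-3) = -18)
g(d) = 2*d*(11 + d) (g(d) = 2*(d*(d + 11)) = 2*(d*(11 + d)) = 2*d*(11 + d))
((-17 - 24)*(77 + 43) + C(F(5)))/g(10) = ((-17 - 24)*(77 + 43) - 18)/((2*10*(11 + 10))) = (-41*120 - 18)/((2*10*21)) = (-4920 - 18)/420 = (1/420)*(-4938) = -823/70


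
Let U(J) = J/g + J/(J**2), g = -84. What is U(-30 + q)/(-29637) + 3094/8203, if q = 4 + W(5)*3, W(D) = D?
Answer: 176148881/467018244 ≈ 0.37718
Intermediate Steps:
q = 19 (q = 4 + 5*3 = 4 + 15 = 19)
U(J) = 1/J - J/84 (U(J) = J/(-84) + J/(J**2) = J*(-1/84) + J/J**2 = -J/84 + 1/J = 1/J - J/84)
U(-30 + q)/(-29637) + 3094/8203 = (1/(-30 + 19) - (-30 + 19)/84)/(-29637) + 3094/8203 = (1/(-11) - 1/84*(-11))*(-1/29637) + 3094*(1/8203) = (-1/11 + 11/84)*(-1/29637) + 238/631 = (37/924)*(-1/29637) + 238/631 = -1/740124 + 238/631 = 176148881/467018244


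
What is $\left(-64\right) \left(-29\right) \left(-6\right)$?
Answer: $-11136$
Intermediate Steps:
$\left(-64\right) \left(-29\right) \left(-6\right) = 1856 \left(-6\right) = -11136$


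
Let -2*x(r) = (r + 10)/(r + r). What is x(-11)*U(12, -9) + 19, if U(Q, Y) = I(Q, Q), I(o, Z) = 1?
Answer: 835/44 ≈ 18.977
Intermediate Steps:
U(Q, Y) = 1
x(r) = -(10 + r)/(4*r) (x(r) = -(r + 10)/(2*(r + r)) = -(10 + r)/(2*(2*r)) = -(10 + r)*1/(2*r)/2 = -(10 + r)/(4*r))
x(-11)*U(12, -9) + 19 = ((1/4)*(-10 - 1*(-11))/(-11))*1 + 19 = ((1/4)*(-1/11)*(-10 + 11))*1 + 19 = ((1/4)*(-1/11)*1)*1 + 19 = -1/44*1 + 19 = -1/44 + 19 = 835/44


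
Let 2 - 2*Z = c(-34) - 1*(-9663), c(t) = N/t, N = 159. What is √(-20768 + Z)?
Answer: I*√29589163/34 ≈ 159.99*I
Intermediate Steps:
c(t) = 159/t
Z = -328315/68 (Z = 1 - (159/(-34) - 1*(-9663))/2 = 1 - (159*(-1/34) + 9663)/2 = 1 - (-159/34 + 9663)/2 = 1 - ½*328383/34 = 1 - 328383/68 = -328315/68 ≈ -4828.2)
√(-20768 + Z) = √(-20768 - 328315/68) = √(-1740539/68) = I*√29589163/34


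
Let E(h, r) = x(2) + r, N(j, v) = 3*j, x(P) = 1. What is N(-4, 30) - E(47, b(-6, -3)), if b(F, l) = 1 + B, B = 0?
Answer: -14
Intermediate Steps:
b(F, l) = 1 (b(F, l) = 1 + 0 = 1)
E(h, r) = 1 + r
N(-4, 30) - E(47, b(-6, -3)) = 3*(-4) - (1 + 1) = -12 - 1*2 = -12 - 2 = -14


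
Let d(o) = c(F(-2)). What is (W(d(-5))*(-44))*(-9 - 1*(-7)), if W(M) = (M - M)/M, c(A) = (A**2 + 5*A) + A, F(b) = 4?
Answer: 0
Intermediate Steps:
c(A) = A**2 + 6*A
d(o) = 40 (d(o) = 4*(6 + 4) = 4*10 = 40)
W(M) = 0 (W(M) = 0/M = 0)
(W(d(-5))*(-44))*(-9 - 1*(-7)) = (0*(-44))*(-9 - 1*(-7)) = 0*(-9 + 7) = 0*(-2) = 0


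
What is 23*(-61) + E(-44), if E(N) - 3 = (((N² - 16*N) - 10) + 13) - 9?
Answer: 1234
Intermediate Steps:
E(N) = -3 + N² - 16*N (E(N) = 3 + ((((N² - 16*N) - 10) + 13) - 9) = 3 + (((-10 + N² - 16*N) + 13) - 9) = 3 + ((3 + N² - 16*N) - 9) = 3 + (-6 + N² - 16*N) = -3 + N² - 16*N)
23*(-61) + E(-44) = 23*(-61) + (-3 + (-44)² - 16*(-44)) = -1403 + (-3 + 1936 + 704) = -1403 + 2637 = 1234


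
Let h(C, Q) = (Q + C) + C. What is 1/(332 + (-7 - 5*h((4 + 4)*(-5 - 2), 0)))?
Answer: 1/885 ≈ 0.0011299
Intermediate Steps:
h(C, Q) = Q + 2*C (h(C, Q) = (C + Q) + C = Q + 2*C)
1/(332 + (-7 - 5*h((4 + 4)*(-5 - 2), 0))) = 1/(332 + (-7 - 5*(0 + 2*((4 + 4)*(-5 - 2))))) = 1/(332 + (-7 - 5*(0 + 2*(8*(-7))))) = 1/(332 + (-7 - 5*(0 + 2*(-56)))) = 1/(332 + (-7 - 5*(0 - 112))) = 1/(332 + (-7 - 5*(-112))) = 1/(332 + (-7 + 560)) = 1/(332 + 553) = 1/885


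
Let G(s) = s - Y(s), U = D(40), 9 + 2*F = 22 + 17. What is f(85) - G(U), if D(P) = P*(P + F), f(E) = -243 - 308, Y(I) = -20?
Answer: -2771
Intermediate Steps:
F = 15 (F = -9/2 + (22 + 17)/2 = -9/2 + (½)*39 = -9/2 + 39/2 = 15)
f(E) = -551
D(P) = P*(15 + P) (D(P) = P*(P + 15) = P*(15 + P))
U = 2200 (U = 40*(15 + 40) = 40*55 = 2200)
G(s) = 20 + s (G(s) = s - 1*(-20) = s + 20 = 20 + s)
f(85) - G(U) = -551 - (20 + 2200) = -551 - 1*2220 = -551 - 2220 = -2771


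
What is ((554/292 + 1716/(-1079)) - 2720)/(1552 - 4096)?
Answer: 10985747/10276064 ≈ 1.0691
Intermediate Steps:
((554/292 + 1716/(-1079)) - 2720)/(1552 - 4096) = ((554*(1/292) + 1716*(-1/1079)) - 2720)/(-2544) = ((277/146 - 132/83) - 2720)*(-1/2544) = (3719/12118 - 2720)*(-1/2544) = -32957241/12118*(-1/2544) = 10985747/10276064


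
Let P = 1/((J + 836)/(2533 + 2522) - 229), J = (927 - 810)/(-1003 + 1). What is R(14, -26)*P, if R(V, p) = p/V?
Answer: 4389762/540900563 ≈ 0.0081156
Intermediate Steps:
J = -39/334 (J = 117/(-1002) = 117*(-1/1002) = -39/334 ≈ -0.11677)
P = -337674/77271509 (P = 1/((-39/334 + 836)/(2533 + 2522) - 229) = 1/((279185/334)/5055 - 229) = 1/((279185/334)*(1/5055) - 229) = 1/(55837/337674 - 229) = 1/(-77271509/337674) = -337674/77271509 ≈ -0.0043700)
R(14, -26)*P = -26/14*(-337674/77271509) = -26*1/14*(-337674/77271509) = -13/7*(-337674/77271509) = 4389762/540900563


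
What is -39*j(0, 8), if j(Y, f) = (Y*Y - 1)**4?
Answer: -39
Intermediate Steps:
j(Y, f) = (-1 + Y**2)**4 (j(Y, f) = (Y**2 - 1)**4 = (-1 + Y**2)**4)
-39*j(0, 8) = -39*(-1 + 0**2)**4 = -39*(-1 + 0)**4 = -39*(-1)**4 = -39*1 = -39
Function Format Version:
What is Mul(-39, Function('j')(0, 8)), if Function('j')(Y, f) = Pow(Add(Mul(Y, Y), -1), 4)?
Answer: -39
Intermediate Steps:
Function('j')(Y, f) = Pow(Add(-1, Pow(Y, 2)), 4) (Function('j')(Y, f) = Pow(Add(Pow(Y, 2), -1), 4) = Pow(Add(-1, Pow(Y, 2)), 4))
Mul(-39, Function('j')(0, 8)) = Mul(-39, Pow(Add(-1, Pow(0, 2)), 4)) = Mul(-39, Pow(Add(-1, 0), 4)) = Mul(-39, Pow(-1, 4)) = Mul(-39, 1) = -39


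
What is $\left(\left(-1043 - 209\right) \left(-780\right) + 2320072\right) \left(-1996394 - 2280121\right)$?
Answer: $-14098096197480$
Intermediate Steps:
$\left(\left(-1043 - 209\right) \left(-780\right) + 2320072\right) \left(-1996394 - 2280121\right) = \left(\left(-1252\right) \left(-780\right) + 2320072\right) \left(-4276515\right) = \left(976560 + 2320072\right) \left(-4276515\right) = 3296632 \left(-4276515\right) = -14098096197480$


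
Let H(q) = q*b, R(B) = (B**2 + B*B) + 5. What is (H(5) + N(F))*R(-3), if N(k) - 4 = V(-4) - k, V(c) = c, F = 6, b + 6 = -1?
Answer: -943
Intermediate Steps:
R(B) = 5 + 2*B**2 (R(B) = (B**2 + B**2) + 5 = 2*B**2 + 5 = 5 + 2*B**2)
b = -7 (b = -6 - 1 = -7)
H(q) = -7*q (H(q) = q*(-7) = -7*q)
N(k) = -k (N(k) = 4 + (-4 - k) = -k)
(H(5) + N(F))*R(-3) = (-7*5 - 1*6)*(5 + 2*(-3)**2) = (-35 - 6)*(5 + 2*9) = -41*(5 + 18) = -41*23 = -943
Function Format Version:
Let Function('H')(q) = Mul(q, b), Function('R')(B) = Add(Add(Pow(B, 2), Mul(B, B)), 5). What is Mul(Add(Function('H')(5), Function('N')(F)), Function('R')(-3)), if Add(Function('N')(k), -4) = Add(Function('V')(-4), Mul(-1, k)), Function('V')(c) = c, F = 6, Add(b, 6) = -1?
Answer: -943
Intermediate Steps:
Function('R')(B) = Add(5, Mul(2, Pow(B, 2))) (Function('R')(B) = Add(Add(Pow(B, 2), Pow(B, 2)), 5) = Add(Mul(2, Pow(B, 2)), 5) = Add(5, Mul(2, Pow(B, 2))))
b = -7 (b = Add(-6, -1) = -7)
Function('H')(q) = Mul(-7, q) (Function('H')(q) = Mul(q, -7) = Mul(-7, q))
Function('N')(k) = Mul(-1, k) (Function('N')(k) = Add(4, Add(-4, Mul(-1, k))) = Mul(-1, k))
Mul(Add(Function('H')(5), Function('N')(F)), Function('R')(-3)) = Mul(Add(Mul(-7, 5), Mul(-1, 6)), Add(5, Mul(2, Pow(-3, 2)))) = Mul(Add(-35, -6), Add(5, Mul(2, 9))) = Mul(-41, Add(5, 18)) = Mul(-41, 23) = -943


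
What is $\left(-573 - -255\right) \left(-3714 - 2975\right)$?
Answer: $2127102$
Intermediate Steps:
$\left(-573 - -255\right) \left(-3714 - 2975\right) = \left(-573 + \left(-1505 + 1760\right)\right) \left(-6689\right) = \left(-573 + 255\right) \left(-6689\right) = \left(-318\right) \left(-6689\right) = 2127102$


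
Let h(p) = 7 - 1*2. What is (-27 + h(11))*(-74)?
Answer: 1628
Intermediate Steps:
h(p) = 5 (h(p) = 7 - 2 = 5)
(-27 + h(11))*(-74) = (-27 + 5)*(-74) = -22*(-74) = 1628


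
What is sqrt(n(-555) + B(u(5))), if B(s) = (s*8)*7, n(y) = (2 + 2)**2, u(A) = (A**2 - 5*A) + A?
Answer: 2*sqrt(74) ≈ 17.205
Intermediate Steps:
u(A) = A**2 - 4*A
n(y) = 16 (n(y) = 4**2 = 16)
B(s) = 56*s (B(s) = (8*s)*7 = 56*s)
sqrt(n(-555) + B(u(5))) = sqrt(16 + 56*(5*(-4 + 5))) = sqrt(16 + 56*(5*1)) = sqrt(16 + 56*5) = sqrt(16 + 280) = sqrt(296) = 2*sqrt(74)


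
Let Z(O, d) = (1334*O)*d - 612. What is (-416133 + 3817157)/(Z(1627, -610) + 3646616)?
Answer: -212564/82519311 ≈ -0.0025759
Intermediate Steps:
Z(O, d) = -612 + 1334*O*d (Z(O, d) = 1334*O*d - 612 = -612 + 1334*O*d)
(-416133 + 3817157)/(Z(1627, -610) + 3646616) = (-416133 + 3817157)/((-612 + 1334*1627*(-610)) + 3646616) = 3401024/((-612 - 1323954980) + 3646616) = 3401024/(-1323955592 + 3646616) = 3401024/(-1320308976) = 3401024*(-1/1320308976) = -212564/82519311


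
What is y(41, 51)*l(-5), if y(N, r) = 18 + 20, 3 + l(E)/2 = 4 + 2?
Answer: 228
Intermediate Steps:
l(E) = 6 (l(E) = -6 + 2*(4 + 2) = -6 + 2*6 = -6 + 12 = 6)
y(N, r) = 38
y(41, 51)*l(-5) = 38*6 = 228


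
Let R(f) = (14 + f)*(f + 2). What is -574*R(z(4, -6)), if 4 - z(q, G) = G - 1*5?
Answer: -282982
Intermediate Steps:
z(q, G) = 9 - G (z(q, G) = 4 - (G - 1*5) = 4 - (G - 5) = 4 - (-5 + G) = 4 + (5 - G) = 9 - G)
R(f) = (2 + f)*(14 + f) (R(f) = (14 + f)*(2 + f) = (2 + f)*(14 + f))
-574*R(z(4, -6)) = -574*(28 + (9 - 1*(-6))² + 16*(9 - 1*(-6))) = -574*(28 + (9 + 6)² + 16*(9 + 6)) = -574*(28 + 15² + 16*15) = -574*(28 + 225 + 240) = -574*493 = -282982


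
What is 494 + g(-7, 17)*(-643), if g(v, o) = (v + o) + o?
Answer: -16867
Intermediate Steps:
g(v, o) = v + 2*o (g(v, o) = (o + v) + o = v + 2*o)
494 + g(-7, 17)*(-643) = 494 + (-7 + 2*17)*(-643) = 494 + (-7 + 34)*(-643) = 494 + 27*(-643) = 494 - 17361 = -16867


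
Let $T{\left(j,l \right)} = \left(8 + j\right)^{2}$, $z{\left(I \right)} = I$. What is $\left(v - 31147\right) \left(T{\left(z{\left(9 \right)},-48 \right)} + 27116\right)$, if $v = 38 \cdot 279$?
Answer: $-563035725$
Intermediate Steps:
$v = 10602$
$\left(v - 31147\right) \left(T{\left(z{\left(9 \right)},-48 \right)} + 27116\right) = \left(10602 - 31147\right) \left(\left(8 + 9\right)^{2} + 27116\right) = - 20545 \left(17^{2} + 27116\right) = - 20545 \left(289 + 27116\right) = \left(-20545\right) 27405 = -563035725$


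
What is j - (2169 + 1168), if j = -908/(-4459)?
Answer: -14878775/4459 ≈ -3336.8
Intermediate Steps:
j = 908/4459 (j = -908*(-1/4459) = 908/4459 ≈ 0.20363)
j - (2169 + 1168) = 908/4459 - (2169 + 1168) = 908/4459 - 1*3337 = 908/4459 - 3337 = -14878775/4459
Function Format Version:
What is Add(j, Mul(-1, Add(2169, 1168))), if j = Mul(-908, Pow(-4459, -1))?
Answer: Rational(-14878775, 4459) ≈ -3336.8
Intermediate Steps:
j = Rational(908, 4459) (j = Mul(-908, Rational(-1, 4459)) = Rational(908, 4459) ≈ 0.20363)
Add(j, Mul(-1, Add(2169, 1168))) = Add(Rational(908, 4459), Mul(-1, Add(2169, 1168))) = Add(Rational(908, 4459), Mul(-1, 3337)) = Add(Rational(908, 4459), -3337) = Rational(-14878775, 4459)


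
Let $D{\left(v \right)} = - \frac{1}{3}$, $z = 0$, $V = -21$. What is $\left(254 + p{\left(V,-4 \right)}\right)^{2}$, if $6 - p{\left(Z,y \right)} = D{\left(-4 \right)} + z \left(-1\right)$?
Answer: $\frac{609961}{9} \approx 67774.0$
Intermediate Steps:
$D{\left(v \right)} = - \frac{1}{3}$ ($D{\left(v \right)} = \left(-1\right) \frac{1}{3} = - \frac{1}{3}$)
$p{\left(Z,y \right)} = \frac{19}{3}$ ($p{\left(Z,y \right)} = 6 - \left(- \frac{1}{3} + 0 \left(-1\right)\right) = 6 - \left(- \frac{1}{3} + 0\right) = 6 - - \frac{1}{3} = 6 + \frac{1}{3} = \frac{19}{3}$)
$\left(254 + p{\left(V,-4 \right)}\right)^{2} = \left(254 + \frac{19}{3}\right)^{2} = \left(\frac{781}{3}\right)^{2} = \frac{609961}{9}$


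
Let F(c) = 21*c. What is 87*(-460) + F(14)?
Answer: -39726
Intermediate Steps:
87*(-460) + F(14) = 87*(-460) + 21*14 = -40020 + 294 = -39726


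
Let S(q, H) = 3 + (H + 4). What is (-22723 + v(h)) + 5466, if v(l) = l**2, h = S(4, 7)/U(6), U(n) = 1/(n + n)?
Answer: 10967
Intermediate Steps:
U(n) = 1/(2*n)
S(q, H) = 7 + H (S(q, H) = 3 + (4 + H) = 7 + H)
h = 168 (h = (7 + 7)/(((1/2)/6)) = 14/(((1/2)*(1/6))) = 14/(1/12) = 14*12 = 168)
(-22723 + v(h)) + 5466 = (-22723 + 168**2) + 5466 = (-22723 + 28224) + 5466 = 5501 + 5466 = 10967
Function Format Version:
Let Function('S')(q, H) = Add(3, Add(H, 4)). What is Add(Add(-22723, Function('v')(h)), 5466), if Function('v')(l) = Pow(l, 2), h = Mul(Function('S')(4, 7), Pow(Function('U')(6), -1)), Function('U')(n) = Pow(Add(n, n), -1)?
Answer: 10967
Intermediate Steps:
Function('U')(n) = Mul(Rational(1, 2), Pow(n, -1)) (Function('U')(n) = Pow(Mul(2, n), -1) = Mul(Rational(1, 2), Pow(n, -1)))
Function('S')(q, H) = Add(7, H) (Function('S')(q, H) = Add(3, Add(4, H)) = Add(7, H))
h = 168 (h = Mul(Add(7, 7), Pow(Mul(Rational(1, 2), Pow(6, -1)), -1)) = Mul(14, Pow(Mul(Rational(1, 2), Rational(1, 6)), -1)) = Mul(14, Pow(Rational(1, 12), -1)) = Mul(14, 12) = 168)
Add(Add(-22723, Function('v')(h)), 5466) = Add(Add(-22723, Pow(168, 2)), 5466) = Add(Add(-22723, 28224), 5466) = Add(5501, 5466) = 10967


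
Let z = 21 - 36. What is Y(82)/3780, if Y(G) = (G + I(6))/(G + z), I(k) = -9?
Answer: 73/253260 ≈ 0.00028824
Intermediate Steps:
z = -15
Y(G) = (-9 + G)/(-15 + G) (Y(G) = (G - 9)/(G - 15) = (-9 + G)/(-15 + G))
Y(82)/3780 = ((-9 + 82)/(-15 + 82))/3780 = (73/67)*(1/3780) = 73/253260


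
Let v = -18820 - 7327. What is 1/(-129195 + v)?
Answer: -1/155342 ≈ -6.4374e-6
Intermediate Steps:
v = -26147
1/(-129195 + v) = 1/(-129195 - 26147) = 1/(-155342) = -1/155342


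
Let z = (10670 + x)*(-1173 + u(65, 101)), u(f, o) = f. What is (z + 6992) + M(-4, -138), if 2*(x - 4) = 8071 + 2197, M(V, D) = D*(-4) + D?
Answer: -17507858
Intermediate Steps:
M(V, D) = -3*D (M(V, D) = -4*D + D = -3*D)
x = 5138 (x = 4 + (8071 + 2197)/2 = 4 + (½)*10268 = 4 + 5134 = 5138)
z = -17515264 (z = (10670 + 5138)*(-1173 + 65) = 15808*(-1108) = -17515264)
(z + 6992) + M(-4, -138) = (-17515264 + 6992) - 3*(-138) = -17508272 + 414 = -17507858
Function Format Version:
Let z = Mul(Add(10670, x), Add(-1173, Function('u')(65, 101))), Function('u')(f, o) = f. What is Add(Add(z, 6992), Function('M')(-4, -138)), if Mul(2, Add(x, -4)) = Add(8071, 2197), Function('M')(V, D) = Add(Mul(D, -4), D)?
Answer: -17507858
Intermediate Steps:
Function('M')(V, D) = Mul(-3, D) (Function('M')(V, D) = Add(Mul(-4, D), D) = Mul(-3, D))
x = 5138 (x = Add(4, Mul(Rational(1, 2), Add(8071, 2197))) = Add(4, Mul(Rational(1, 2), 10268)) = Add(4, 5134) = 5138)
z = -17515264 (z = Mul(Add(10670, 5138), Add(-1173, 65)) = Mul(15808, -1108) = -17515264)
Add(Add(z, 6992), Function('M')(-4, -138)) = Add(Add(-17515264, 6992), Mul(-3, -138)) = Add(-17508272, 414) = -17507858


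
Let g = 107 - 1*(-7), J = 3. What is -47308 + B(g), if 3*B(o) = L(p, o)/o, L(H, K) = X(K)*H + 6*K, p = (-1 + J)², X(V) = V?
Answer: -141914/3 ≈ -47305.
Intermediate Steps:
p = 4 (p = (-1 + 3)² = 2² = 4)
L(H, K) = 6*K + H*K (L(H, K) = K*H + 6*K = H*K + 6*K = 6*K + H*K)
g = 114 (g = 107 + 7 = 114)
B(o) = 10/3 (B(o) = ((o*(6 + 4))/o)/3 = ((o*10)/o)/3 = ((10*o)/o)/3 = (⅓)*10 = 10/3)
-47308 + B(g) = -47308 + 10/3 = -141914/3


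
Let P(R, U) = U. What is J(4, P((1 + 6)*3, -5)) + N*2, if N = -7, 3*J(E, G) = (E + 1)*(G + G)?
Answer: -92/3 ≈ -30.667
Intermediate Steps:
J(E, G) = 2*G*(1 + E)/3 (J(E, G) = ((E + 1)*(G + G))/3 = ((1 + E)*(2*G))/3 = (2*G*(1 + E))/3 = 2*G*(1 + E)/3)
J(4, P((1 + 6)*3, -5)) + N*2 = (⅔)*(-5)*(1 + 4) - 7*2 = (⅔)*(-5)*5 - 14 = -50/3 - 14 = -92/3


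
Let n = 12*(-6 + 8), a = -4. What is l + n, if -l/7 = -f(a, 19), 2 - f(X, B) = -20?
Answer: 178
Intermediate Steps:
f(X, B) = 22 (f(X, B) = 2 - 1*(-20) = 2 + 20 = 22)
l = 154 (l = -(-7)*22 = -7*(-22) = 154)
n = 24 (n = 12*2 = 24)
l + n = 154 + 24 = 178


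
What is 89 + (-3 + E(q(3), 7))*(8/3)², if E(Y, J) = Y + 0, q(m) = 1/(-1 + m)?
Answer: 641/9 ≈ 71.222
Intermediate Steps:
E(Y, J) = Y
89 + (-3 + E(q(3), 7))*(8/3)² = 89 + (-3 + 1/(-1 + 3))*(8/3)² = 89 + (-3 + 1/2)*(8*(⅓))² = 89 + (-3 + ½)*(8/3)² = 89 - 5/2*64/9 = 89 - 160/9 = 641/9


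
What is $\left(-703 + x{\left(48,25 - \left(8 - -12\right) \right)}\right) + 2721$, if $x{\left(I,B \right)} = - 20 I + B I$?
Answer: $1298$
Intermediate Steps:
$\left(-703 + x{\left(48,25 - \left(8 - -12\right) \right)}\right) + 2721 = \left(-703 + 48 \left(-20 + \left(25 - \left(8 - -12\right)\right)\right)\right) + 2721 = \left(-703 + 48 \left(-20 + \left(25 - \left(8 + 12\right)\right)\right)\right) + 2721 = \left(-703 + 48 \left(-20 + \left(25 - 20\right)\right)\right) + 2721 = \left(-703 + 48 \left(-20 + 5\right)\right) + 2721 = \left(-703 + 48 \left(-15\right)\right) + 2721 = \left(-703 - 720\right) + 2721 = -1423 + 2721 = 1298$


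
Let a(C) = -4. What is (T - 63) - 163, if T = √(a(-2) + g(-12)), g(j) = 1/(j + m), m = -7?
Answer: -226 + I*√1463/19 ≈ -226.0 + 2.0131*I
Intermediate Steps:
g(j) = 1/(-7 + j) (g(j) = 1/(j - 7) = 1/(-7 + j))
T = I*√1463/19 (T = √(-4 + 1/(-7 - 12)) = √(-4 + 1/(-19)) = √(-4 - 1/19) = √(-77/19) = I*√1463/19 ≈ 2.0131*I)
(T - 63) - 163 = (I*√1463/19 - 63) - 163 = (-63 + I*√1463/19) - 163 = -226 + I*√1463/19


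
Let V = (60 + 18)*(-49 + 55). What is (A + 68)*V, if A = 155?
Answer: 104364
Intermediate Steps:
V = 468 (V = 78*6 = 468)
(A + 68)*V = (155 + 68)*468 = 223*468 = 104364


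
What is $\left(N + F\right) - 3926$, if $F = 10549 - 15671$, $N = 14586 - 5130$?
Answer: $408$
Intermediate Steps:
$N = 9456$
$F = -5122$ ($F = 10549 - 15671 = -5122$)
$\left(N + F\right) - 3926 = \left(9456 - 5122\right) - 3926 = 4334 - 3926 = 408$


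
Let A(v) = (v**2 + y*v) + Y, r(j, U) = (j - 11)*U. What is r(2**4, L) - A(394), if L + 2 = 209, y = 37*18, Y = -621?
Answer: -415984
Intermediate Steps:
y = 666
L = 207 (L = -2 + 209 = 207)
r(j, U) = U*(-11 + j) (r(j, U) = (-11 + j)*U = U*(-11 + j))
A(v) = -621 + v**2 + 666*v (A(v) = (v**2 + 666*v) - 621 = -621 + v**2 + 666*v)
r(2**4, L) - A(394) = 207*(-11 + 2**4) - (-621 + 394**2 + 666*394) = 207*(-11 + 16) - (-621 + 155236 + 262404) = 207*5 - 1*417019 = 1035 - 417019 = -415984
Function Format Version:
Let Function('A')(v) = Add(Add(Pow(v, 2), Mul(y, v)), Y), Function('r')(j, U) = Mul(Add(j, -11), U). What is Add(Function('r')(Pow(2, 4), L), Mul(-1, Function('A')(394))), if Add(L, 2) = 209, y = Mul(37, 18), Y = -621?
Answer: -415984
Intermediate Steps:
y = 666
L = 207 (L = Add(-2, 209) = 207)
Function('r')(j, U) = Mul(U, Add(-11, j)) (Function('r')(j, U) = Mul(Add(-11, j), U) = Mul(U, Add(-11, j)))
Function('A')(v) = Add(-621, Pow(v, 2), Mul(666, v)) (Function('A')(v) = Add(Add(Pow(v, 2), Mul(666, v)), -621) = Add(-621, Pow(v, 2), Mul(666, v)))
Add(Function('r')(Pow(2, 4), L), Mul(-1, Function('A')(394))) = Add(Mul(207, Add(-11, Pow(2, 4))), Mul(-1, Add(-621, Pow(394, 2), Mul(666, 394)))) = Add(Mul(207, Add(-11, 16)), Mul(-1, Add(-621, 155236, 262404))) = Add(Mul(207, 5), Mul(-1, 417019)) = Add(1035, -417019) = -415984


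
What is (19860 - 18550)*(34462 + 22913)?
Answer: 75161250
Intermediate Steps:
(19860 - 18550)*(34462 + 22913) = 1310*57375 = 75161250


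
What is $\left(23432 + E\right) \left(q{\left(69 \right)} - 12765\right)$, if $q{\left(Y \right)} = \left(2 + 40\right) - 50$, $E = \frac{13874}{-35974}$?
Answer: $- \frac{5383365381531}{17987} \approx -2.9929 \cdot 10^{8}$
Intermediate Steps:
$E = - \frac{6937}{17987}$ ($E = 13874 \left(- \frac{1}{35974}\right) = - \frac{6937}{17987} \approx -0.38567$)
$q{\left(Y \right)} = -8$ ($q{\left(Y \right)} = 42 - 50 = -8$)
$\left(23432 + E\right) \left(q{\left(69 \right)} - 12765\right) = \left(23432 - \frac{6937}{17987}\right) \left(-8 - 12765\right) = \frac{421464447}{17987} \left(-12773\right) = - \frac{5383365381531}{17987}$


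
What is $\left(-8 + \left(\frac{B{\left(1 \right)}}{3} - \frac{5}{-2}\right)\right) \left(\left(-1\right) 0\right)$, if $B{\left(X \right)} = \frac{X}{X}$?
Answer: $0$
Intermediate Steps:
$B{\left(X \right)} = 1$
$\left(-8 + \left(\frac{B{\left(1 \right)}}{3} - \frac{5}{-2}\right)\right) \left(\left(-1\right) 0\right) = \left(-8 + \left(1 \cdot \frac{1}{3} - \frac{5}{-2}\right)\right) \left(\left(-1\right) 0\right) = \left(-8 + \left(1 \cdot \frac{1}{3} - - \frac{5}{2}\right)\right) 0 = \left(-8 + \left(\frac{1}{3} + \frac{5}{2}\right)\right) 0 = \left(-8 + \frac{17}{6}\right) 0 = \left(- \frac{31}{6}\right) 0 = 0$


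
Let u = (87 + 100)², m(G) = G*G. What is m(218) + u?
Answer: 82493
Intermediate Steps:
m(G) = G²
u = 34969 (u = 187² = 34969)
m(218) + u = 218² + 34969 = 47524 + 34969 = 82493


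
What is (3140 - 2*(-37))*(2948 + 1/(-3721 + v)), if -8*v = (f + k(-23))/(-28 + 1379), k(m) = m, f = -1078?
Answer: 381036367508312/40215467 ≈ 9.4749e+6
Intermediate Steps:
v = 1101/10808 (v = -(-1078 - 23)/(8*(-28 + 1379)) = -(-1101)/(8*1351) = -1/8*(-1101/1351) = 1101/10808 ≈ 0.10187)
(3140 - 2*(-37))*(2948 + 1/(-3721 + v)) = (3140 - 2*(-37))*(2948 + 1/(-3721 + 1101/10808)) = (3140 + 74)*(2948 + 1/(-40215467/10808)) = 3214*(2948 - 10808/40215467) = 3214*(118555185908/40215467) = 381036367508312/40215467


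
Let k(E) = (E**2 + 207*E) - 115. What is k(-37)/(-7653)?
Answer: 2135/2551 ≈ 0.83693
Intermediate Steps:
k(E) = -115 + E**2 + 207*E
k(-37)/(-7653) = (-115 + (-37)**2 + 207*(-37))/(-7653) = (-115 + 1369 - 7659)*(-1/7653) = -6405*(-1/7653) = 2135/2551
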